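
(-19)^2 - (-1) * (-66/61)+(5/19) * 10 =420195/1159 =362.55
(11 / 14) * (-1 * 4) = -22 / 7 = -3.14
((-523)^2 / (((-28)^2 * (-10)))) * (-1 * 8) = 273529 / 980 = 279.11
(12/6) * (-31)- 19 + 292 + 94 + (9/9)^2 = 306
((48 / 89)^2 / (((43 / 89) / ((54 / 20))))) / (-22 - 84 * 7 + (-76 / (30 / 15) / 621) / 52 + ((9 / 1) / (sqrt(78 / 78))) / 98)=-12304027008 / 4616626957445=-0.00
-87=-87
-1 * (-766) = 766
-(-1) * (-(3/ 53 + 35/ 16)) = -1903/ 848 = -2.24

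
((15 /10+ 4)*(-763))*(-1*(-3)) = -25179 /2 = -12589.50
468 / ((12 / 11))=429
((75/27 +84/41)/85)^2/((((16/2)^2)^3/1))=3171961/257887626854400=0.00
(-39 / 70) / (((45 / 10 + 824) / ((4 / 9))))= -52 / 173985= -0.00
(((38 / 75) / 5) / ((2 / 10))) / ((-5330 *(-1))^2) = 0.00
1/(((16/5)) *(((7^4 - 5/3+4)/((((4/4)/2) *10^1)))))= 15/23072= 0.00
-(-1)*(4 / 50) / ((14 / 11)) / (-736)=-11 / 128800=-0.00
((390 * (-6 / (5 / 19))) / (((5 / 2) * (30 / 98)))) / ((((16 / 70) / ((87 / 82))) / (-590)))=1304618679 / 41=31819967.78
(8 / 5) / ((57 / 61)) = 488 / 285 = 1.71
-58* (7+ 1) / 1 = -464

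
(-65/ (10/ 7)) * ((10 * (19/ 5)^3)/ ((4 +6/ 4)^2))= -2496676/ 3025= -825.35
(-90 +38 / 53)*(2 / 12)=-2366 / 159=-14.88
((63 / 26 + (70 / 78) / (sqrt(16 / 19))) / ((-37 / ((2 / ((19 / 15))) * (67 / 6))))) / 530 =-4221 / 1937468 -2345 * sqrt(19) / 11624808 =-0.00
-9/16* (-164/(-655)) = -369/2620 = -0.14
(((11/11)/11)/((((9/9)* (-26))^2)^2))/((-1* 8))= -1/40213888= -0.00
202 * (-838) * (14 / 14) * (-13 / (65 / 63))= 10664388 / 5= 2132877.60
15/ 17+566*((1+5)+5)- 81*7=96218/ 17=5659.88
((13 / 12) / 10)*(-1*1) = -0.11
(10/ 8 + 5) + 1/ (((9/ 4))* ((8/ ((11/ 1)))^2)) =1021/ 144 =7.09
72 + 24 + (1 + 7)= 104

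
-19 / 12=-1.58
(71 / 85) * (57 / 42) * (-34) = -1349 / 35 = -38.54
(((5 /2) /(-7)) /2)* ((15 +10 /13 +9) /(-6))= 115 /156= 0.74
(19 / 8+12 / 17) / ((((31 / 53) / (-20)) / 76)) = -4219330 / 527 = -8006.32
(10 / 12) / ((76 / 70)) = 175 / 228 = 0.77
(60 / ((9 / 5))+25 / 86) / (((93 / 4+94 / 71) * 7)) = 1231850 / 6302037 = 0.20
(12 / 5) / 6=2 / 5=0.40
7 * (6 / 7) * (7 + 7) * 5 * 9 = 3780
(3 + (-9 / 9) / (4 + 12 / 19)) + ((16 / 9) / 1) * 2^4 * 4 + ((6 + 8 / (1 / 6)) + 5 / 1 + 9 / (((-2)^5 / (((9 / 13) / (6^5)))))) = 231370847 / 1317888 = 175.56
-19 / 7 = -2.71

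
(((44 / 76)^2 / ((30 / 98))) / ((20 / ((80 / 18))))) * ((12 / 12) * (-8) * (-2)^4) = -1517824 / 48735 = -31.14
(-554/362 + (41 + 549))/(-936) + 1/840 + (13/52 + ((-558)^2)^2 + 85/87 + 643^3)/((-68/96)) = -50149637780171599906/365409135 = -137242430406.60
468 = 468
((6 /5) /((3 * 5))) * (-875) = -70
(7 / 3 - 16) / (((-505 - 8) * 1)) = 41 / 1539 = 0.03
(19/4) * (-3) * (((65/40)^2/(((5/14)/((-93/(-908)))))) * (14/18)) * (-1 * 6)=14632527/290560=50.36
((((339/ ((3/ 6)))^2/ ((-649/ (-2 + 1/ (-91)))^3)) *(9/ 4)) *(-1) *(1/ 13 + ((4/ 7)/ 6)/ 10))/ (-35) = 4225751127162/ 55601396135209925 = 0.00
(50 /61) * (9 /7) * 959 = 61650 /61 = 1010.66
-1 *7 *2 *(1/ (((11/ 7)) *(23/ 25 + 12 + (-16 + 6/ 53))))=129850/ 43241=3.00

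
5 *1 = 5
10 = 10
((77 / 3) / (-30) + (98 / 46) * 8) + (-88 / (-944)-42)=-1570522 / 61065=-25.72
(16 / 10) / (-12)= -2 / 15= -0.13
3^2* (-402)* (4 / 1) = -14472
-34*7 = -238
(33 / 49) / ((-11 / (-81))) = 243 / 49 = 4.96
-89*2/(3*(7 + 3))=-89/15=-5.93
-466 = -466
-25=-25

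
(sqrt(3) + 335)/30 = sqrt(3)/30 + 67/6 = 11.22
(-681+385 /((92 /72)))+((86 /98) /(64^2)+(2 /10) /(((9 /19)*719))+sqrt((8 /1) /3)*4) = -56710042868617 /149356892160+8*sqrt(6) /3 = -373.16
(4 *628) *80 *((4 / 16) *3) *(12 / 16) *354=40016160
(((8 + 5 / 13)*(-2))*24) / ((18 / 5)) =-4360 / 39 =-111.79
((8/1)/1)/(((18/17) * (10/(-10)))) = -68/9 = -7.56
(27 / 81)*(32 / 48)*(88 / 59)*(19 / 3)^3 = 1207184 / 14337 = 84.20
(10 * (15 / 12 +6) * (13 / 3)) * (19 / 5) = 7163 / 6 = 1193.83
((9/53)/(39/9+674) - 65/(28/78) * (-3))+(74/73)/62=1856253677629/3417062110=543.23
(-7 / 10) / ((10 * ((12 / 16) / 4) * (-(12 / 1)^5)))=7 / 4665600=0.00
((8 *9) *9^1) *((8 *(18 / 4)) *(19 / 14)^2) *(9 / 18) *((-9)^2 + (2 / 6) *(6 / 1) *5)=13684788 / 7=1954969.71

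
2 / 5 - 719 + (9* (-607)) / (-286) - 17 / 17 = -1001713 / 1430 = -700.50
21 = 21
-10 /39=-0.26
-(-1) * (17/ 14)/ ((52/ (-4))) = -0.09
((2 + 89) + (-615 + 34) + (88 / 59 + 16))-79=-551.51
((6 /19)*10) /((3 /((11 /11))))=20 /19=1.05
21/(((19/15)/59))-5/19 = 18580/19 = 977.89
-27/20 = -1.35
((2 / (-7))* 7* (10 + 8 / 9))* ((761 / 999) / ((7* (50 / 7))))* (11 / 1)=-3.65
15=15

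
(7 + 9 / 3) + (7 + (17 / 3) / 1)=68 / 3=22.67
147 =147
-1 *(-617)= 617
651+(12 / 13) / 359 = 3038229 / 4667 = 651.00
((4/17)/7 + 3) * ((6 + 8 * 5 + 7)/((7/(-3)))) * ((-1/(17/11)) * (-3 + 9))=3788334/14161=267.52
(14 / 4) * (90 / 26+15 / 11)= 2415 / 143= 16.89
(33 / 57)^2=0.34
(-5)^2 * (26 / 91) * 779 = 38950 / 7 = 5564.29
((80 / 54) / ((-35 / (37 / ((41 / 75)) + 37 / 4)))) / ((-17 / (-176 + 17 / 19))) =-27984506 / 834309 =-33.54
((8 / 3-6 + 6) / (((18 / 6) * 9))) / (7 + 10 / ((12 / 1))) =16 / 1269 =0.01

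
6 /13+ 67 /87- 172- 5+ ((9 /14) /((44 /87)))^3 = -45924147790427 /264365477376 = -173.71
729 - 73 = 656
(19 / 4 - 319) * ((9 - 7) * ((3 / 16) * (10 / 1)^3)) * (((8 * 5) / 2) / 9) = -261875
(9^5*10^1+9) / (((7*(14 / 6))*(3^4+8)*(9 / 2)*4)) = 4017 / 178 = 22.57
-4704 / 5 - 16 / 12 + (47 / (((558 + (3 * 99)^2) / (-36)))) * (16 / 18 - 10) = -941.96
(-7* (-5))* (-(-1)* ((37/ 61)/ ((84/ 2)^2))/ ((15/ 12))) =37/ 3843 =0.01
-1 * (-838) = 838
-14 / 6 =-2.33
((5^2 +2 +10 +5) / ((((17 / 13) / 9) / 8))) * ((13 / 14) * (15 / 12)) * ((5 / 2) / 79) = 114075 / 1343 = 84.94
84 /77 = 12 /11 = 1.09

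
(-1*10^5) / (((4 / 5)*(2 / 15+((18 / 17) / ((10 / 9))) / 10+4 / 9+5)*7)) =-956250000 / 303793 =-3147.70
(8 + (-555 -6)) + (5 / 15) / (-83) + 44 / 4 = -542.00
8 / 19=0.42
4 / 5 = 0.80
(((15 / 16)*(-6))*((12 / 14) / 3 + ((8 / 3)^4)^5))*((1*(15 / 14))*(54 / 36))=-100880631740268720425 / 33748629264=-2989177158.90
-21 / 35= -3 / 5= -0.60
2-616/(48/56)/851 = 2950/2553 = 1.16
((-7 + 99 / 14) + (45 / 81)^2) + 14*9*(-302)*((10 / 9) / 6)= -7990489 / 1134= -7046.29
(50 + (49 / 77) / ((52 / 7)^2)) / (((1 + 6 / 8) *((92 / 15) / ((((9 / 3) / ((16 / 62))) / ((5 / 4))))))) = 415024497 / 9577568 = 43.33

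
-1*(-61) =61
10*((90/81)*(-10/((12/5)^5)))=-390625/279936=-1.40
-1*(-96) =96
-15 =-15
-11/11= -1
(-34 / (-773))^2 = 1156 / 597529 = 0.00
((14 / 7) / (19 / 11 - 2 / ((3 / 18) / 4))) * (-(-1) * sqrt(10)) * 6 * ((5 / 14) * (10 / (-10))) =330 * sqrt(10) / 3563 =0.29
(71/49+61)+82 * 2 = 11096/49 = 226.45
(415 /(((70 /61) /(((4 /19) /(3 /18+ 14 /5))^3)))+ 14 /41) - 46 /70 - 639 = -4435170065478078 /6938773702385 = -639.19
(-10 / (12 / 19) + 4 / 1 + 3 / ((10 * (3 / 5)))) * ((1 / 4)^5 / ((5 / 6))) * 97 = -1649 / 1280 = -1.29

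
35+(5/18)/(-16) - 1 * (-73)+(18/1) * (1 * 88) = 487291/288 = 1691.98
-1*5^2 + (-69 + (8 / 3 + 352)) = 782 / 3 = 260.67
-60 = -60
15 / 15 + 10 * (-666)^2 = 4435561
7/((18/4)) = 14/9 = 1.56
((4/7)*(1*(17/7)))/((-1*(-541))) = 68/26509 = 0.00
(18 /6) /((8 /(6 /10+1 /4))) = 51 /160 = 0.32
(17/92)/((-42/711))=-4029/1288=-3.13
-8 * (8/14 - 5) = 248/7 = 35.43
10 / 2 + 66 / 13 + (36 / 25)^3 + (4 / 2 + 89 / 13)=4450278 / 203125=21.91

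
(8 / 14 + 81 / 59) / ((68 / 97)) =77891 / 28084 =2.77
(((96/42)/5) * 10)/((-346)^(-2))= 3830912/7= 547273.14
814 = 814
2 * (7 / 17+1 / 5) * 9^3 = 75816 / 85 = 891.95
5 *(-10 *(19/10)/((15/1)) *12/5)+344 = 1644/5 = 328.80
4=4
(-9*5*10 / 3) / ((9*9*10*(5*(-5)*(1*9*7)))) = 1 / 8505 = 0.00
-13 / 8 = -1.62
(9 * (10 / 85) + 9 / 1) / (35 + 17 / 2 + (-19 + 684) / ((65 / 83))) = 4446 / 394553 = 0.01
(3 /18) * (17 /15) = 17 /90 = 0.19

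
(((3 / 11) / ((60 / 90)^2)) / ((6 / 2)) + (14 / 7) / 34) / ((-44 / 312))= -7683 / 4114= -1.87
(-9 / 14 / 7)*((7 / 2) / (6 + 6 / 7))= -3 / 64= -0.05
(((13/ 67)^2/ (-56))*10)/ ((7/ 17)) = -14365/ 879844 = -0.02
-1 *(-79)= 79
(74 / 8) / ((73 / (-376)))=-3478 / 73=-47.64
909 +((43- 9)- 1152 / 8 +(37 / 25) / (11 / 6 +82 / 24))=419623 / 525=799.28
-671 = -671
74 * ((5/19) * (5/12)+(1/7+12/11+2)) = 2171789/8778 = 247.41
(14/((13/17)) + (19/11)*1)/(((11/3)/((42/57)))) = 120330/29887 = 4.03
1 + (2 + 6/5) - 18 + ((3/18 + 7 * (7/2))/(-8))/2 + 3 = -1481/120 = -12.34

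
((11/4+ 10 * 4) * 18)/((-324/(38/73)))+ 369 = 107387/292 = 367.76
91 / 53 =1.72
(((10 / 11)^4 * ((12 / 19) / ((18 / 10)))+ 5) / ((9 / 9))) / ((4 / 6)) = 4372685 / 556358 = 7.86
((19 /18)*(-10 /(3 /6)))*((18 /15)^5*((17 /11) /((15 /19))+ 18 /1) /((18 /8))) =-16017152 /34375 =-465.95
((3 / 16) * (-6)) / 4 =-0.28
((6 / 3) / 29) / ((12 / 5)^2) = 25 / 2088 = 0.01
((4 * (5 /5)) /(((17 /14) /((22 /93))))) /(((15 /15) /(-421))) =-518672 /1581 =-328.07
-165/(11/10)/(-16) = 75/8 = 9.38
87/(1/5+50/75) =1305/13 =100.38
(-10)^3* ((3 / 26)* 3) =-4500 / 13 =-346.15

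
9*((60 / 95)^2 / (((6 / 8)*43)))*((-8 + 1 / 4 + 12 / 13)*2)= -306720 / 201799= -1.52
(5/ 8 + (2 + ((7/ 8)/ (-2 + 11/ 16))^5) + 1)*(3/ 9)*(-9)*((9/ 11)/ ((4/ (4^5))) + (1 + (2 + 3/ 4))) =-21235457/ 9504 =-2234.37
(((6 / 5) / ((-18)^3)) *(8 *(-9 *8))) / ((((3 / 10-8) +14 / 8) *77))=-0.00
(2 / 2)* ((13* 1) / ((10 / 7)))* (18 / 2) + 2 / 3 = 2477 / 30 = 82.57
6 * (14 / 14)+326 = 332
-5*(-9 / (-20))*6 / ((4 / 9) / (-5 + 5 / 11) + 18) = -6075 / 8056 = -0.75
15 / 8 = 1.88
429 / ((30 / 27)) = 386.10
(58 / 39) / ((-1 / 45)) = -66.92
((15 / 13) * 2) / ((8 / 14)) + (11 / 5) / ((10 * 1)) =1384 / 325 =4.26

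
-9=-9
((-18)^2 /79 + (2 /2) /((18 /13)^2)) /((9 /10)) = 591635 /115182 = 5.14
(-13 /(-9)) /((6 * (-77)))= -13 /4158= -0.00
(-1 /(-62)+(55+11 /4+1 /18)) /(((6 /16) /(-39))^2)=174486416 /279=625399.34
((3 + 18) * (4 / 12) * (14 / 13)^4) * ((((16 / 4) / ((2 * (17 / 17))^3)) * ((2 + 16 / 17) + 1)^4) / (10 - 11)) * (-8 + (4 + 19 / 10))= 28449110814348 / 11927216405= 2385.23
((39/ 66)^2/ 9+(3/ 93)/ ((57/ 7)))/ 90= 21941/ 46182312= 0.00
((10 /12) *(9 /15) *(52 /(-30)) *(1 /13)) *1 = -1 /15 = -0.07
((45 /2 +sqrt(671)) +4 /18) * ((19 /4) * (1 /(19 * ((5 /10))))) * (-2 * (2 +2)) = -4 * sqrt(671)-818 /9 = -194.50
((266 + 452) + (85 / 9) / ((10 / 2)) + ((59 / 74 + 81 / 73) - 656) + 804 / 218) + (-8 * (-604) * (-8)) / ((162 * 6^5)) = 804941640457 / 11589704694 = 69.45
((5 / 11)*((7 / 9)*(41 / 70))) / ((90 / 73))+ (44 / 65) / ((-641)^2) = 3197425129 / 19036938492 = 0.17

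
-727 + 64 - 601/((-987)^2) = -645874648/974169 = -663.00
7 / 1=7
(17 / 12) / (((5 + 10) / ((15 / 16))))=17 / 192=0.09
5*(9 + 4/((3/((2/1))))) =175/3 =58.33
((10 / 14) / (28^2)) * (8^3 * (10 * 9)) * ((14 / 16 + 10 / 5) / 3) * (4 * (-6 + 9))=482.80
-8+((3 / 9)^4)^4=-344373767 / 43046721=-8.00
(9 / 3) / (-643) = -3 / 643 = -0.00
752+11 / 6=4523 / 6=753.83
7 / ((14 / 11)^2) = 121 / 28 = 4.32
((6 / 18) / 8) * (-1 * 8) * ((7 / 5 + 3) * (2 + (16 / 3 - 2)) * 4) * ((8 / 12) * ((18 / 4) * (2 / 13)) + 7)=-233.46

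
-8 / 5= -1.60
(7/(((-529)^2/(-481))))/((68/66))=-111111/9514594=-0.01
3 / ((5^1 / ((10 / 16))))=0.38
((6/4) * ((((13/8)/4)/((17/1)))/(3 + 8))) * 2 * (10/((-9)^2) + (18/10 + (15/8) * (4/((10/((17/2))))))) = 349531/6462720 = 0.05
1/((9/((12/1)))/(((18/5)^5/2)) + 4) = 1259712/5041973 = 0.25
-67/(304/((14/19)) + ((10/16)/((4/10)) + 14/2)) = -7504/47167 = -0.16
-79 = -79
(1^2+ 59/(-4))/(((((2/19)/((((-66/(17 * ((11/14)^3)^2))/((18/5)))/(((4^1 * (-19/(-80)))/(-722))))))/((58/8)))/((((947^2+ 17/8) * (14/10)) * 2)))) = -8284027601310.74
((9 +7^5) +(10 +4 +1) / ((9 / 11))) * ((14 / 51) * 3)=707042 / 51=13863.57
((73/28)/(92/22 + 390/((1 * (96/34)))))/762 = 803/33398841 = 0.00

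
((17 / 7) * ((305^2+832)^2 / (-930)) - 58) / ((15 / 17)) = -2545846852621 / 97650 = -26071140.32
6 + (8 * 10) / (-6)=-22 / 3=-7.33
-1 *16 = -16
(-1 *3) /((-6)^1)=1 /2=0.50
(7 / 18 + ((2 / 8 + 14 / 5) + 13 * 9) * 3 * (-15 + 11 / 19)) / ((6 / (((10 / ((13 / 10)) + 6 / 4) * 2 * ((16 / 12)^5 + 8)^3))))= -28995061.12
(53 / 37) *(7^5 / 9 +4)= 892679 / 333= 2680.72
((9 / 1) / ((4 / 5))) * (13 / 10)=117 / 8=14.62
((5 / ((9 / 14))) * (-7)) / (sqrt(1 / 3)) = -490 * sqrt(3) / 9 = -94.30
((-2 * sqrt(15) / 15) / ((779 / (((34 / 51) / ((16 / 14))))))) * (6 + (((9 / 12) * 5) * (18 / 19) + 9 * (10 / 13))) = -18991 * sqrt(15) / 11544780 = -0.01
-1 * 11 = -11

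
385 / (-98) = -55 / 14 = -3.93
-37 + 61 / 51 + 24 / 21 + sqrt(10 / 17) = -12374 / 357 + sqrt(170) / 17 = -33.89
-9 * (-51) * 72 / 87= 11016 / 29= 379.86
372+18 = 390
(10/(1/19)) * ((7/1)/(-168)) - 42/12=-137/12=-11.42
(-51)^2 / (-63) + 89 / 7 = -200 / 7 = -28.57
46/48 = 23/24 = 0.96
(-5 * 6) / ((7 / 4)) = -120 / 7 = -17.14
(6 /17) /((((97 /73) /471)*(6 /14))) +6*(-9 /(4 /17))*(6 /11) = 3024309 /18139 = 166.73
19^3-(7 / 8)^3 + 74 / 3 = 10572283 / 1536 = 6883.00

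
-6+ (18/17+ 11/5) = -233/85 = -2.74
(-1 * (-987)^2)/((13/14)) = -13638366/13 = -1049105.08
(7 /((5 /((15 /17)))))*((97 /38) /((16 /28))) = 14259 /2584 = 5.52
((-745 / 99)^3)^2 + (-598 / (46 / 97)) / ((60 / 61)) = 3395399693455454393 / 18829602988020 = 180322.43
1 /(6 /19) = 19 /6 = 3.17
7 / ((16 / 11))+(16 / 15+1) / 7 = 8581 / 1680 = 5.11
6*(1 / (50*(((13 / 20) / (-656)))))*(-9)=1089.97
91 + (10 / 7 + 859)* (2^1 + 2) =24729 / 7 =3532.71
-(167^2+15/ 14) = -390461/ 14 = -27890.07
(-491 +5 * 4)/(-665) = 0.71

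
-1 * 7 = -7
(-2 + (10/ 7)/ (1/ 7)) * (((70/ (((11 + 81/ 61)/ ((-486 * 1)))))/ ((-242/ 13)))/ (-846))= -749385/ 534578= -1.40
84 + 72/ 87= 84.83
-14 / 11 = -1.27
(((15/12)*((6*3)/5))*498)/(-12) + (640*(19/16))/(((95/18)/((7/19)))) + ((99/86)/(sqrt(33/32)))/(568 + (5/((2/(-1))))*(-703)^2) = -10161/76 - 4*sqrt(66)/35402029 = -133.70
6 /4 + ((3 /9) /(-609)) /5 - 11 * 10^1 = -1982297 /18270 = -108.50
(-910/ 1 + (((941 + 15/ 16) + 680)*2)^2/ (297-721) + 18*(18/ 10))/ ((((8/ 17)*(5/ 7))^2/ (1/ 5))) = -45483.98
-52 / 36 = -13 / 9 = -1.44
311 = 311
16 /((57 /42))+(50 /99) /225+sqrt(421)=199622 /16929+sqrt(421)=32.31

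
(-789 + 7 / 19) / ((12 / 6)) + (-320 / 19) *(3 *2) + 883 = 7365 / 19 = 387.63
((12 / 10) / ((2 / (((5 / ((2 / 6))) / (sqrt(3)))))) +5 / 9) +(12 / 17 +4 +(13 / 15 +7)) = 3 * sqrt(3) +10043 / 765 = 18.32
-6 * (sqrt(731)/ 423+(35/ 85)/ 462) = -2 * sqrt(731)/ 141-1/ 187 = -0.39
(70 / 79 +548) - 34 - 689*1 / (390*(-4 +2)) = 2444747 / 4740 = 515.77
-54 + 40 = -14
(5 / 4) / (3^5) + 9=8753 / 972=9.01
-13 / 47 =-0.28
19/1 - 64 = -45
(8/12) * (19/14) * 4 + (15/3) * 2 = 286/21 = 13.62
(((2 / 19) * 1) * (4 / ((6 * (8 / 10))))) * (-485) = -2425 / 57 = -42.54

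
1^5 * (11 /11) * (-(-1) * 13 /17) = 13 /17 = 0.76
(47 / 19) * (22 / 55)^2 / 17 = 188 / 8075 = 0.02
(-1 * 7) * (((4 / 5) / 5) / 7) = -4 / 25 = -0.16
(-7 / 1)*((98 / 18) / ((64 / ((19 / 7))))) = -931 / 576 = -1.62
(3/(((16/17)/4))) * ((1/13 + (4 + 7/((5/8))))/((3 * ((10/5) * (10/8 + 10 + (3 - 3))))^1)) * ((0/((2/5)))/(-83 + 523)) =0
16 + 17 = 33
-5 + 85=80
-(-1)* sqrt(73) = sqrt(73) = 8.54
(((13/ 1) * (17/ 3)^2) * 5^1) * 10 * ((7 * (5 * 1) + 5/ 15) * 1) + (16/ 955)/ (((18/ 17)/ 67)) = 19016082836/ 25785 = 737486.25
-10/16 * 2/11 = -5/44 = -0.11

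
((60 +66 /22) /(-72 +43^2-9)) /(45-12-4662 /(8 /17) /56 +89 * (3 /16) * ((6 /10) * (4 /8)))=-105 /409292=-0.00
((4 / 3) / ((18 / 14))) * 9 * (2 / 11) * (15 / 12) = 70 / 33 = 2.12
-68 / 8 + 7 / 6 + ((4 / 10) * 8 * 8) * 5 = 362 / 3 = 120.67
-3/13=-0.23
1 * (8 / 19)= 0.42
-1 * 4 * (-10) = 40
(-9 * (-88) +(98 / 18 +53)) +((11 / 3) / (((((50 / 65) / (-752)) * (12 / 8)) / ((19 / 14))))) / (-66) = 899.58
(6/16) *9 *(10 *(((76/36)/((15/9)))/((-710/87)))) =-14877/2840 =-5.24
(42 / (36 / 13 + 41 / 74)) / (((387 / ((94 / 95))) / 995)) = 251932408 / 7835847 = 32.15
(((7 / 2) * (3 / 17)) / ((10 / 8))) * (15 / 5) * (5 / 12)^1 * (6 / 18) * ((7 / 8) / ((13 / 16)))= 49 / 221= 0.22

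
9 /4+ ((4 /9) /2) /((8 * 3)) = 61 /27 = 2.26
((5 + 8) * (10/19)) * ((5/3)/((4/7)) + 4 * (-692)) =-18918.99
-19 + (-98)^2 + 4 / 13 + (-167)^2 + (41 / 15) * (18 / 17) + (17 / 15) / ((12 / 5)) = 1490861873 / 39780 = 37477.67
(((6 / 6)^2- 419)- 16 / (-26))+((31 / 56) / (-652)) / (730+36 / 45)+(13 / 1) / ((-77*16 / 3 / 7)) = -7967226222889 / 19078323264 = -417.61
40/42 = 20/21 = 0.95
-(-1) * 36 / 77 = 36 / 77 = 0.47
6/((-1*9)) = -2/3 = -0.67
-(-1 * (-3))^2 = -9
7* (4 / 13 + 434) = 39522 / 13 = 3040.15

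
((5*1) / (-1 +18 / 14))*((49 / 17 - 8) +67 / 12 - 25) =-175175 / 408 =-429.35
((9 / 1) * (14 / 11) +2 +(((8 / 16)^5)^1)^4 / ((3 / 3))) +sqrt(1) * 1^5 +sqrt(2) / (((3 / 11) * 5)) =11 * sqrt(2) / 15 +166723595 / 11534336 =15.49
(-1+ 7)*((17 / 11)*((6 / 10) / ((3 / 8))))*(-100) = -16320 / 11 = -1483.64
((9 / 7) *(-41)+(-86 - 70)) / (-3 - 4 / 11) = 16071 / 259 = 62.05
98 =98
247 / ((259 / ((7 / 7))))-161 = -41452 / 259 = -160.05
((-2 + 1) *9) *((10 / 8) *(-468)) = 5265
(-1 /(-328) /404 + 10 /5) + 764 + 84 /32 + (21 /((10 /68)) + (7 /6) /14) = 1811786899 /1987680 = 911.51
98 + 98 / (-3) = 196 / 3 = 65.33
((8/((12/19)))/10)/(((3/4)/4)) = 304/45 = 6.76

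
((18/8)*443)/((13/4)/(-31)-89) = -41199/3683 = -11.19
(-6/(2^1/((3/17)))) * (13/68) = -117/1156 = -0.10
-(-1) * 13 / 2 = 13 / 2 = 6.50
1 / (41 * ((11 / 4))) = 4 / 451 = 0.01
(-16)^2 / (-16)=-16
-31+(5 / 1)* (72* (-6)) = -2191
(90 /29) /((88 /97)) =4365 /1276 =3.42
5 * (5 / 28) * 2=25 / 14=1.79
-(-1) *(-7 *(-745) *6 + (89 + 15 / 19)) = 596216 / 19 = 31379.79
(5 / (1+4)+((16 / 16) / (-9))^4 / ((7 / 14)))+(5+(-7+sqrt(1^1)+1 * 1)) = 6563 / 6561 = 1.00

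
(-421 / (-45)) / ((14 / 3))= 421 / 210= 2.00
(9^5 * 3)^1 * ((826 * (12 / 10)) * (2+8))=1755881064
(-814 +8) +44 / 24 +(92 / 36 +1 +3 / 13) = -187289 / 234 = -800.38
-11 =-11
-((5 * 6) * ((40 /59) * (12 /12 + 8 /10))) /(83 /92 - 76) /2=33120 /135877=0.24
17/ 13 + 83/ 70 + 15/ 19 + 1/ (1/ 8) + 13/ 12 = 1282871/ 103740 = 12.37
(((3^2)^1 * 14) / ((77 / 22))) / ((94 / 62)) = 1116 / 47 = 23.74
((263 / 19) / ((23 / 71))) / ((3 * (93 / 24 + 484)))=149384 / 5116833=0.03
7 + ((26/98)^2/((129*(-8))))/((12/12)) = 17344655/2477832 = 7.00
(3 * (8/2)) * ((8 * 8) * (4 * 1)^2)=12288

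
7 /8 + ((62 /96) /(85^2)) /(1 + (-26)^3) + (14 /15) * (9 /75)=6015774839 /6095010000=0.99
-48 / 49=-0.98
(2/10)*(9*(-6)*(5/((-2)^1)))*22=594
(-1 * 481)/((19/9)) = -4329/19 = -227.84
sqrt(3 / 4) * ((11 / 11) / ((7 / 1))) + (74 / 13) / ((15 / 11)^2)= 3.18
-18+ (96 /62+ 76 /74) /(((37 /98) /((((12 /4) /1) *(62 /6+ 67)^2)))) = 15579325702 /127317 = 122366.42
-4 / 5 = -0.80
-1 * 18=-18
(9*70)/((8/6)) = 945/2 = 472.50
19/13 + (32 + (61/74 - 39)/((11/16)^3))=-53790355/640211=-84.02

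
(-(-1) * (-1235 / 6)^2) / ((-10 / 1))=-4236.74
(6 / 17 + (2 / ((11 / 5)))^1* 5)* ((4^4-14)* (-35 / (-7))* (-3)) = -302280 / 17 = -17781.18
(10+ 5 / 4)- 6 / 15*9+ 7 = 293 / 20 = 14.65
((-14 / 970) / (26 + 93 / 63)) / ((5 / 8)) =-1176 / 1399225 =-0.00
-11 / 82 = -0.13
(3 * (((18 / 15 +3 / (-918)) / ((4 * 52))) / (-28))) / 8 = -1831 / 23761920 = -0.00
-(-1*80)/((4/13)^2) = 845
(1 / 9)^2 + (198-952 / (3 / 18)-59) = -451412 / 81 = -5572.99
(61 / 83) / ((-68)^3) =-61 / 26097856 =-0.00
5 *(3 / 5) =3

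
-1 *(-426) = 426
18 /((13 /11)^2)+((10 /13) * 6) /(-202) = 219588 /17069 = 12.86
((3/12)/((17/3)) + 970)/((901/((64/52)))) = 263852/199121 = 1.33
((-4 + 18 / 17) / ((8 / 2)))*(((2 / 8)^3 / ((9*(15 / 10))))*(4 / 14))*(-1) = 0.00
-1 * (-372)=372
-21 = -21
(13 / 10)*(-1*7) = -91 / 10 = -9.10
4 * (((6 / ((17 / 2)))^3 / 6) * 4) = 4608 / 4913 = 0.94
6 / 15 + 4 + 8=62 / 5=12.40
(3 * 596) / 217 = 1788 / 217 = 8.24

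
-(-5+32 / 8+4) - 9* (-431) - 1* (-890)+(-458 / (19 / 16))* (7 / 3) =220366 / 57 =3866.07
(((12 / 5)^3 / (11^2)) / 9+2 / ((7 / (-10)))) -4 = -724656 / 105875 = -6.84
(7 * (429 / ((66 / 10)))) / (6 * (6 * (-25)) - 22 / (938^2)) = -200164510 / 395929811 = -0.51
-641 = -641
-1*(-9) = 9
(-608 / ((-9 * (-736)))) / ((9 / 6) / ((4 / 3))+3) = -152 / 6831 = -0.02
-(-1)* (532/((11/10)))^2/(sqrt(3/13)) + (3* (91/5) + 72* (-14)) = -4767/5 + 28302400* sqrt(39)/363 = 485956.88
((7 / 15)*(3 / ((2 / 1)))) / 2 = 7 / 20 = 0.35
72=72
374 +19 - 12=381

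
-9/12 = -3/4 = -0.75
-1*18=-18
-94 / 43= -2.19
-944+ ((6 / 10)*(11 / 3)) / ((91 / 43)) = -429047 / 455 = -942.96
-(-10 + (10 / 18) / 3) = 265 / 27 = 9.81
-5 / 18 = -0.28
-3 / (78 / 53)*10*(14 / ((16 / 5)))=-9275 / 104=-89.18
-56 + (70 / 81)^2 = -362516 / 6561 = -55.25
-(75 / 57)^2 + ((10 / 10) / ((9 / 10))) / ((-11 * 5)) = -62597 / 35739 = -1.75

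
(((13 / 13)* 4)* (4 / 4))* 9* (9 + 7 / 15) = 1704 / 5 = 340.80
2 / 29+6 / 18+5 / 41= 1870 / 3567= 0.52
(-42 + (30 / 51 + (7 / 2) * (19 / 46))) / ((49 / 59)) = -3687913 / 76636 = -48.12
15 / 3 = 5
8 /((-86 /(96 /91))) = -384 /3913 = -0.10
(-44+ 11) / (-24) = 11 / 8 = 1.38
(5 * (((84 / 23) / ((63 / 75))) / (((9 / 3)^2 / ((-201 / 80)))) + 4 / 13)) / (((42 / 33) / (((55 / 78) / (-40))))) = 1966855 / 31344768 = 0.06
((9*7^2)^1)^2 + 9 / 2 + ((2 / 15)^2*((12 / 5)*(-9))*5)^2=243111483 / 1250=194489.19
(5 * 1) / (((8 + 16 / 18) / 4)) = 9 / 4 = 2.25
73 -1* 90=-17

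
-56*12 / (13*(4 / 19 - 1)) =4256 / 65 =65.48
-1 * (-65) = 65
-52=-52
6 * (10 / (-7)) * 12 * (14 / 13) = -1440 / 13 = -110.77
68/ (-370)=-34/ 185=-0.18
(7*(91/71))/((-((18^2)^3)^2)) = -637/82135028081258496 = -0.00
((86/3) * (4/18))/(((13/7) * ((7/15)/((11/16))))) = 2365/468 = 5.05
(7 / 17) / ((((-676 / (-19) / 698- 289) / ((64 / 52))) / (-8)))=5941376 / 423440641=0.01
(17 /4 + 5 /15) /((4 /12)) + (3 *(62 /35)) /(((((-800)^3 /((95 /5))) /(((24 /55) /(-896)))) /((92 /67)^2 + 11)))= 3406755968306625743 /247764070400000000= 13.75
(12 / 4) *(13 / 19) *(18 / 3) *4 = 936 / 19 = 49.26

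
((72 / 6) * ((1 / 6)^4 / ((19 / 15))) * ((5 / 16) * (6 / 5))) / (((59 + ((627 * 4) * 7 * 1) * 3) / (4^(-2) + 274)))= 0.00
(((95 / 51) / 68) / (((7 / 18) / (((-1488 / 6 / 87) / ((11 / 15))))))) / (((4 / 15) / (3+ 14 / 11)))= -31143375 / 7098707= -4.39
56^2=3136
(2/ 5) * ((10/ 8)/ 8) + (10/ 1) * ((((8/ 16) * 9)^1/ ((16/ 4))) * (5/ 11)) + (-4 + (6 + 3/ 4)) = 1395/ 176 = 7.93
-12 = -12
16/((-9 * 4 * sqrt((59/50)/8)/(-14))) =1120 * sqrt(59)/531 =16.20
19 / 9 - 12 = -89 / 9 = -9.89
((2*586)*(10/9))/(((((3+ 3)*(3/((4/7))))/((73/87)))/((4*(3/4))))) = 1711120/16443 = 104.06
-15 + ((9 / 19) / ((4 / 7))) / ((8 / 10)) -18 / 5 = -17.56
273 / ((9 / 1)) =91 / 3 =30.33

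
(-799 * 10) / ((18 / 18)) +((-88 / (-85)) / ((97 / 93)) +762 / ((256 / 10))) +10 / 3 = -12594521297 / 1583040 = -7955.91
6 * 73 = 438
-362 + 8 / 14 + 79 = -282.43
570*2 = 1140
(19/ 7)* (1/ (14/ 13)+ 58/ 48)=6821/ 1176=5.80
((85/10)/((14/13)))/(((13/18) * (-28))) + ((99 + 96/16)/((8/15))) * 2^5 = 2469447/392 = 6299.61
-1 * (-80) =80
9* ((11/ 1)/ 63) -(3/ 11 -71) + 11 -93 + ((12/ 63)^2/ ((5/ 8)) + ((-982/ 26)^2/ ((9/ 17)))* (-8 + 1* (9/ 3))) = -18421719556/ 1366365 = -13482.28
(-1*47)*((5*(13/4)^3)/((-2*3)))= 516295/384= 1344.52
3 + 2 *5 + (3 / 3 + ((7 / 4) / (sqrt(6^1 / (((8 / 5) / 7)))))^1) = sqrt(105) / 30 + 14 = 14.34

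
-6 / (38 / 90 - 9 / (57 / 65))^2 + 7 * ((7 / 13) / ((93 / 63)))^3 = 643552640485353 / 2316808607996246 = 0.28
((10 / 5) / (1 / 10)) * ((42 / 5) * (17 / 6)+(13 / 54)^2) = 347849 / 729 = 477.16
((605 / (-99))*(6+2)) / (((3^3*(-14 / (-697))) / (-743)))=113931620 / 1701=66979.20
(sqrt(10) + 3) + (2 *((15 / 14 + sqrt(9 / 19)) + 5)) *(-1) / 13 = -6 *sqrt(19) / 247 + 188 / 91 + sqrt(10) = 5.12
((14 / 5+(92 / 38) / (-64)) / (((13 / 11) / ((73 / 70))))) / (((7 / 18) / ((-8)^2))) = 121370238 / 302575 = 401.12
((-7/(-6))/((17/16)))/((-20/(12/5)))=-56/425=-0.13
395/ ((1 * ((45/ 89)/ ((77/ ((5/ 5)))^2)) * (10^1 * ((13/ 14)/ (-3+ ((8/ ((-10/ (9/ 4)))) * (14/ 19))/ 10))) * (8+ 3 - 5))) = -72368283064/ 277875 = -260434.67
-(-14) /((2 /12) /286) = 24024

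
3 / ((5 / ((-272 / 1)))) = -816 / 5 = -163.20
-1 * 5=-5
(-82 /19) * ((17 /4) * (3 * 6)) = -6273 /19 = -330.16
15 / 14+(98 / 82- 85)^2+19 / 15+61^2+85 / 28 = 7589454757 / 706020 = 10749.63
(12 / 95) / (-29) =-12 / 2755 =-0.00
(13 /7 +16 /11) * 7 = 255 /11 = 23.18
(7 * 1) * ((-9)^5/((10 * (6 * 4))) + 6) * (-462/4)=31051251/160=194070.32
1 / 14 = 0.07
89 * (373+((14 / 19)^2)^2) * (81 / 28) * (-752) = -72274775.53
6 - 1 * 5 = 1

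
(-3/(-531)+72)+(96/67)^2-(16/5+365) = -1168554388/3972765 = -294.14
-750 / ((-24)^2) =-125 / 96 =-1.30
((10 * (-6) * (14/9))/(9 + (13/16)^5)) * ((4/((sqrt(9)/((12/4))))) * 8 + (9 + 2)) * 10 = -18035507200/4203633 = -4290.46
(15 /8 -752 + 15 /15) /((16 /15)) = -89895 /128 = -702.30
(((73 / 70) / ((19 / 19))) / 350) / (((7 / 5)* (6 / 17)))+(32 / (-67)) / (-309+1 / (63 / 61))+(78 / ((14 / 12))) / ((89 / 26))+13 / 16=484663247184623 / 23814759872400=20.35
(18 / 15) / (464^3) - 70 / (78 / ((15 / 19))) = -43705087259 / 61686609920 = -0.71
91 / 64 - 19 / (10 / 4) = -1977 / 320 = -6.18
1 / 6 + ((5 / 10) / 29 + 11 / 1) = 973 / 87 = 11.18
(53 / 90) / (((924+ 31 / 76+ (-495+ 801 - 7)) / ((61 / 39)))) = 122854 / 163178145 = 0.00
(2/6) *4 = 1.33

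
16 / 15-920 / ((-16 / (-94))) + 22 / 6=-81004 / 15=-5400.27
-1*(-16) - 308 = -292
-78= -78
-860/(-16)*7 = 1505/4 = 376.25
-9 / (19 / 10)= -90 / 19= -4.74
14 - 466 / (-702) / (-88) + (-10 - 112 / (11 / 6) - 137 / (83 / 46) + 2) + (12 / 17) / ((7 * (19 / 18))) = -130.93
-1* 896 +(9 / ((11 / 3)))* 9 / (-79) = -778867 / 869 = -896.28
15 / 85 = 0.18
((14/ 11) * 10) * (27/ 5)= 756/ 11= 68.73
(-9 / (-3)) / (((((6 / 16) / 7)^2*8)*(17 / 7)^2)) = 19208 / 867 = 22.15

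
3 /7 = 0.43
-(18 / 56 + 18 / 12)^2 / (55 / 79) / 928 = -205479 / 40015360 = -0.01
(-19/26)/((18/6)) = -19/78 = -0.24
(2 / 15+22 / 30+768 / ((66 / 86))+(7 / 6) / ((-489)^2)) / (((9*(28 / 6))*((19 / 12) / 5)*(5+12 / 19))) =11290815433 / 844336251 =13.37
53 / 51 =1.04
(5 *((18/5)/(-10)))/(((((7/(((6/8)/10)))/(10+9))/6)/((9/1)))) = -13851/700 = -19.79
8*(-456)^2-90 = 1663398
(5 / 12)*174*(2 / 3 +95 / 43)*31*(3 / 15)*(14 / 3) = 2334703 / 387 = 6032.82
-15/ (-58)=15/ 58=0.26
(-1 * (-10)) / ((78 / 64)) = 320 / 39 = 8.21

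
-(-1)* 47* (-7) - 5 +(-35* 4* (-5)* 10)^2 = 48999666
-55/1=-55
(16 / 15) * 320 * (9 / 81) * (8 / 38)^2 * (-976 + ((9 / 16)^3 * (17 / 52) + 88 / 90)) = -1638.84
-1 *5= -5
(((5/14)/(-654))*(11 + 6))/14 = -85/128184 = -0.00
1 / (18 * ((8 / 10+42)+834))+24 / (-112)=-118333 / 552384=-0.21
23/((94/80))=920/47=19.57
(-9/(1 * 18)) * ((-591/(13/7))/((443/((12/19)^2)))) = 297864/2078999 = 0.14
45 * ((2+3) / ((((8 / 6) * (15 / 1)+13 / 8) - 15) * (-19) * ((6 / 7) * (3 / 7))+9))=-4900 / 811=-6.04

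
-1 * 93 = -93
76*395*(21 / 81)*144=3362240 / 3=1120746.67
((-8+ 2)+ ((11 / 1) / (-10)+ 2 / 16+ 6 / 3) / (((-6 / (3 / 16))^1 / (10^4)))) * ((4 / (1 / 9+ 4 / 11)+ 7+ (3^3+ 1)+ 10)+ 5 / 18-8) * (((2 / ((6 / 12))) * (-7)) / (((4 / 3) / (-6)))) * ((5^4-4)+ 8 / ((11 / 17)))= -894999665735 / 752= -1190159129.97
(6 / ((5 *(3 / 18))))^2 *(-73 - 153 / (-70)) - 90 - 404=-3644386 / 875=-4165.01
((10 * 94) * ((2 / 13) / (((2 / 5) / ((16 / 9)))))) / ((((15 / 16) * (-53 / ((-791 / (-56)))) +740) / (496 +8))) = 190346240 / 432757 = 439.85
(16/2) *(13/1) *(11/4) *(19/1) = 5434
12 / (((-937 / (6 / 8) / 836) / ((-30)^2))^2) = 3821213880000 / 877969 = 4352333.49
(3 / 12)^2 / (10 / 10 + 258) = 1 / 4144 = 0.00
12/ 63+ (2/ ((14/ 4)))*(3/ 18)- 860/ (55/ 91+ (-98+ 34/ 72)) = 20356562/ 2222647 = 9.16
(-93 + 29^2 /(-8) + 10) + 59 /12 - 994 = -28253 /24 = -1177.21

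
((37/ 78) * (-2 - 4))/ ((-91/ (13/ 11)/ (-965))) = -35705/ 1001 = -35.67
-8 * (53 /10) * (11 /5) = -2332 /25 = -93.28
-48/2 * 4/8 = -12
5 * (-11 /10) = -11 /2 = -5.50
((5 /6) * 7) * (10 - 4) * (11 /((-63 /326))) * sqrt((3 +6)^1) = -17930 /3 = -5976.67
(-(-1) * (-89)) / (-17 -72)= 1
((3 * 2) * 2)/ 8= 3/ 2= 1.50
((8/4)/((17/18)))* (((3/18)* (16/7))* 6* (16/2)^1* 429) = 1976832/119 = 16612.03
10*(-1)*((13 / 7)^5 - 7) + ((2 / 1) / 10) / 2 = -25347593 / 168070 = -150.82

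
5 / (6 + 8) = 5 / 14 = 0.36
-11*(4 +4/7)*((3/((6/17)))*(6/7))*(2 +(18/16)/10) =-189618/245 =-773.95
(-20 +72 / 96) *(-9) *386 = 133749 / 2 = 66874.50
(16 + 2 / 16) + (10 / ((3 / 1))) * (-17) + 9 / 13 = -12433 / 312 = -39.85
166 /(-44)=-83 /22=-3.77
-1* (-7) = 7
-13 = -13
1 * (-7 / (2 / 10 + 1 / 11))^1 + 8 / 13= -23.45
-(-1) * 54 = 54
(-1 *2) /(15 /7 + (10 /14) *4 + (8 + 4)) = -2 /17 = -0.12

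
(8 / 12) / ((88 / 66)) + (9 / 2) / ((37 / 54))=523 / 74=7.07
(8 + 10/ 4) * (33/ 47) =693/ 94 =7.37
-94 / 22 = -47 / 11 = -4.27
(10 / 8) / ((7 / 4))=5 / 7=0.71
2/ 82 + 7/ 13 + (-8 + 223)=114895/ 533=215.56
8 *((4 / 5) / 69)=32 / 345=0.09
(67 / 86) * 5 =335 / 86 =3.90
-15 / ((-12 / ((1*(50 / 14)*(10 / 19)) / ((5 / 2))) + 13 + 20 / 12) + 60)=-1125 / 4403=-0.26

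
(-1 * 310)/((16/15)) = -2325/8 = -290.62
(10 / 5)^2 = 4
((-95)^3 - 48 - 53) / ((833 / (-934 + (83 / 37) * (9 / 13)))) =384583988332 / 400673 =959845.03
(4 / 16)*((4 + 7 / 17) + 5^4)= 2675 / 17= 157.35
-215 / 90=-2.39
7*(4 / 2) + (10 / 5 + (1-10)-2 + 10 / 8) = 25 / 4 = 6.25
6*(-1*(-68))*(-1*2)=-816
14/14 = 1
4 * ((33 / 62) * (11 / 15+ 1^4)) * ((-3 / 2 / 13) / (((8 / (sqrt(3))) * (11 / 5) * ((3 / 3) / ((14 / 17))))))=-21 * sqrt(3) / 1054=-0.03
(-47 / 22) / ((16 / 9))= -423 / 352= -1.20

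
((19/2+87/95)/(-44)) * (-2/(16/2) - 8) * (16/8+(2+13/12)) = 120719/12160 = 9.93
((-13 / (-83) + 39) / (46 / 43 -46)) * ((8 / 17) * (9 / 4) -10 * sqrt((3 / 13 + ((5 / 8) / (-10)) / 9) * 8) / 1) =-209625 / 227171 + 26875 * sqrt(10894) / 240534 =10.74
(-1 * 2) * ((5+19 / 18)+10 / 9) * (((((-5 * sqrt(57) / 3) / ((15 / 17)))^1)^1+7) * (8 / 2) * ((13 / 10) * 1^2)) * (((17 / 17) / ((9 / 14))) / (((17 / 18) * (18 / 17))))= 841.82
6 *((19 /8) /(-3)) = -19 /4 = -4.75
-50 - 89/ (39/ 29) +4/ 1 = -4375/ 39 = -112.18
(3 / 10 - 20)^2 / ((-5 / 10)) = -38809 / 50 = -776.18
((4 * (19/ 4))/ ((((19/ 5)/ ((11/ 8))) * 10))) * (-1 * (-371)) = 4081/ 16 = 255.06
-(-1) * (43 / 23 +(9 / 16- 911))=-334353 / 368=-908.57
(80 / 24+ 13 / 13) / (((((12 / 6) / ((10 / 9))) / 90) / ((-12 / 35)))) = -520 / 7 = -74.29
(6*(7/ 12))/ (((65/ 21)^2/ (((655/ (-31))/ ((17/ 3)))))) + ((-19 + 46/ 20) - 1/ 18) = -145225723/ 8015670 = -18.12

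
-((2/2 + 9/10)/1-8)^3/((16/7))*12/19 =4766601/76000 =62.72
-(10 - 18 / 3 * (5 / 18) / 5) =-29 / 3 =-9.67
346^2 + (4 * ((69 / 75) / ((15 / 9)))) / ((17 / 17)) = 14964776 / 125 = 119718.21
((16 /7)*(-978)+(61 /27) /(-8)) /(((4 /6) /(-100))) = 84509875 /252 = 335356.65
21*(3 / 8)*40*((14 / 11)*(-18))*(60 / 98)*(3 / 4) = -36450 / 11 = -3313.64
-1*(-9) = 9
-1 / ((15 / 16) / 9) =-48 / 5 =-9.60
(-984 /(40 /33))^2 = 16475481 /25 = 659019.24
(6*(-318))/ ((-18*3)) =106/ 3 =35.33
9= 9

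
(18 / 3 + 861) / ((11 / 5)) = 4335 / 11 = 394.09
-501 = -501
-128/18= -64/9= -7.11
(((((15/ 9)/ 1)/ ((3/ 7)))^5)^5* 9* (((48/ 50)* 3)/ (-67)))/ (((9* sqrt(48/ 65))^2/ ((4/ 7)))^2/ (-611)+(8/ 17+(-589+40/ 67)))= 801807089588976920935532100200653076171875000/ 2255525299547194564616816043493803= 355485744163.43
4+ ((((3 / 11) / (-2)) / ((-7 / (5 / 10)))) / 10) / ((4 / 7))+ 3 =12323 / 1760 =7.00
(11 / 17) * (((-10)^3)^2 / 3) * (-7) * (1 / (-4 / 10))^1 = 192500000 / 51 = 3774509.80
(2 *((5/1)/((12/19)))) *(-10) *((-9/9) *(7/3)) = 3325/9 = 369.44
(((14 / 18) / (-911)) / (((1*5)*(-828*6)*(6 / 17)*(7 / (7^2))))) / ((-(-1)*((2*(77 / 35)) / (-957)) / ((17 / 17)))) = -24157 / 162930528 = -0.00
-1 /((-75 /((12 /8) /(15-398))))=-1 /19150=-0.00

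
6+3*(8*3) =78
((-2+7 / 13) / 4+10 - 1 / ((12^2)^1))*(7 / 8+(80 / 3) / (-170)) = 5280739 / 763776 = 6.91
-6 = -6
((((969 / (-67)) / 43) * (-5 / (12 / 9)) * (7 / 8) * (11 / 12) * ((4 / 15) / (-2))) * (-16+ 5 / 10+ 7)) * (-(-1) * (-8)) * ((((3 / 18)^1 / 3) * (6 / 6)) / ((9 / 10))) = -2114035 / 3733776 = -0.57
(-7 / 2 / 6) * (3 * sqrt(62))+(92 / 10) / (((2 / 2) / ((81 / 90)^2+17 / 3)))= 44689 / 750 - 7 * sqrt(62) / 4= 45.81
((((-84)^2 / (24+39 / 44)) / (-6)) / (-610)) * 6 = 51744 / 111325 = 0.46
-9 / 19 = -0.47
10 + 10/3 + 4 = 52/3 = 17.33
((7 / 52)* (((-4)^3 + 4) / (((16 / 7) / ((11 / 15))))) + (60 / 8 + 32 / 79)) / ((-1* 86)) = -87315 / 1413152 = -0.06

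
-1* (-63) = 63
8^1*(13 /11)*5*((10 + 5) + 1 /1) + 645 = 15415 /11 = 1401.36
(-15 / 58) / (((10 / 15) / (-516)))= 200.17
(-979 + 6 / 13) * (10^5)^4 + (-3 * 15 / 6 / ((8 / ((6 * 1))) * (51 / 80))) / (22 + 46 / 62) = -1016407900000000000000004030 / 10387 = -97853846153846153846154.23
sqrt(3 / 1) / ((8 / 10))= 5 * sqrt(3) / 4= 2.17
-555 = -555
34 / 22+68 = 765 / 11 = 69.55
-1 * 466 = -466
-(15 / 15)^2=-1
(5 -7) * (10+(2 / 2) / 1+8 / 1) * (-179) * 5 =34010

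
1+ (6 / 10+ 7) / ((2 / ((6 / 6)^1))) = 24 / 5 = 4.80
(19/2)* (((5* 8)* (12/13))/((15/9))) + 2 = 2762/13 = 212.46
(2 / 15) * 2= 4 / 15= 0.27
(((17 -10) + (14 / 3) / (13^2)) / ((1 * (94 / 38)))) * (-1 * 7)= -473879 / 23829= -19.89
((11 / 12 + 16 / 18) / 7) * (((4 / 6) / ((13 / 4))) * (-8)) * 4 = -320 / 189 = -1.69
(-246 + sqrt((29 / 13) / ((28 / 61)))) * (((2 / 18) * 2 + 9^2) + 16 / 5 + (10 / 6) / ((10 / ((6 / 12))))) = -623651 / 30 + 2173 * sqrt(160979) / 4680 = -20602.07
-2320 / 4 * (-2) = 1160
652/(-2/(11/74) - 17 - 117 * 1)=-3586/811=-4.42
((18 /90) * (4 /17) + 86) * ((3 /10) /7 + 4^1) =1034931 /2975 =347.88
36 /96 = 3 /8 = 0.38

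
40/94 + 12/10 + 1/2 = 999/470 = 2.13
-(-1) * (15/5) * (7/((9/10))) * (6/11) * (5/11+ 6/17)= 21140/2057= 10.28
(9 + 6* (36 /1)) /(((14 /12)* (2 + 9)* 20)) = 135 /154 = 0.88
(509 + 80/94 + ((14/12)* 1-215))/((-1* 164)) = -83477/46248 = -1.80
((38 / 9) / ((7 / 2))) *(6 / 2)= 76 / 21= 3.62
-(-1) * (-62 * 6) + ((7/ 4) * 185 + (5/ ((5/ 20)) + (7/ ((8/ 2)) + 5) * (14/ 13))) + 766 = 38741/ 52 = 745.02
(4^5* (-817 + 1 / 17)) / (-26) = 32174.91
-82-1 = -83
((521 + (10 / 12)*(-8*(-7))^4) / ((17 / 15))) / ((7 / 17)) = 122939015 / 7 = 17562716.43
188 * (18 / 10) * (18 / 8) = 3807 / 5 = 761.40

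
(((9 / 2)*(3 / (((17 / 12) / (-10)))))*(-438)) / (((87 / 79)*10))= 1868508 / 493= 3790.08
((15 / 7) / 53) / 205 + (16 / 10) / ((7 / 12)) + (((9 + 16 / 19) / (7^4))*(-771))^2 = 287874248704914 / 22611077194265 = 12.73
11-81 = -70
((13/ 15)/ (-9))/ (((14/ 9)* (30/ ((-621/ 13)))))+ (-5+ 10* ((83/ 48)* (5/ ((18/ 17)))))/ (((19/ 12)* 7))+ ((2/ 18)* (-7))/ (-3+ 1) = 73852/ 9975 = 7.40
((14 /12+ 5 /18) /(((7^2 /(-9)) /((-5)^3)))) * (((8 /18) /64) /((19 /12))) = 1625 /11172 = 0.15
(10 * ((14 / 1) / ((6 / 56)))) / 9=3920 / 27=145.19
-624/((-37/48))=29952/37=809.51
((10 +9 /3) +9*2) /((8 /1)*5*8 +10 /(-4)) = 62 /635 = 0.10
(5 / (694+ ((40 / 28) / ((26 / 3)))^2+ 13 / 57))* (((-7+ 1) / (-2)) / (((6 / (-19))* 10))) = -8968323 / 1310801104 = -0.01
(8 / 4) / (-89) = -2 / 89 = -0.02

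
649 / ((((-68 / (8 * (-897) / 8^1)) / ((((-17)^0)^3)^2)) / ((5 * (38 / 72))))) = 18434845 / 816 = 22591.72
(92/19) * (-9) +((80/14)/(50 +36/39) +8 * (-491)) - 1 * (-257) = -163521969/44023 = -3714.47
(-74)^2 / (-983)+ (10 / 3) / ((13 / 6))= -51528 / 12779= -4.03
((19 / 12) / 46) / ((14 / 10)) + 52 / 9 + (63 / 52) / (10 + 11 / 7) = 890171 / 150696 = 5.91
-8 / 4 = -2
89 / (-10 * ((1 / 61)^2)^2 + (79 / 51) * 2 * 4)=62846272299 / 8750571002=7.18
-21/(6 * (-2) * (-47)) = -7/188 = -0.04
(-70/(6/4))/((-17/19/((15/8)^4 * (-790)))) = -4432640625/8704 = -509264.78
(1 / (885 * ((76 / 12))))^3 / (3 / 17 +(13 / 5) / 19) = 17 / 937894010350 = 0.00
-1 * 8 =-8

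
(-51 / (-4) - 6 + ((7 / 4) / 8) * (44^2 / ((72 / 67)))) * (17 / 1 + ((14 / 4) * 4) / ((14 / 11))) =404047 / 36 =11223.53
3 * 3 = 9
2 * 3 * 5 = 30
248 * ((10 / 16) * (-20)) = -3100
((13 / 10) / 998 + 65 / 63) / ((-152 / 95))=-649519 / 1005984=-0.65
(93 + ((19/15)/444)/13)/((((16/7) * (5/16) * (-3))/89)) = -5016370457/1298700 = -3862.61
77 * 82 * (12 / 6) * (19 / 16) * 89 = 1334621.75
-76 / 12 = -19 / 3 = -6.33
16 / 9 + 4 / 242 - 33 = -33983 / 1089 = -31.21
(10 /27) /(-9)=-10 /243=-0.04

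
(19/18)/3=19/54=0.35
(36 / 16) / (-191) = -9 / 764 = -0.01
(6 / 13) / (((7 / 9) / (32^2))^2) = 800012.46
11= 11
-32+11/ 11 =-31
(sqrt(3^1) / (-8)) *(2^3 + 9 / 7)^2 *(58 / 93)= -122525 *sqrt(3) / 18228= -11.64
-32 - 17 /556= -17809 /556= -32.03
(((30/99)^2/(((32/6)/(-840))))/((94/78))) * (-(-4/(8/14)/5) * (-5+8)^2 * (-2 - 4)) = 5159700/5687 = 907.28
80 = 80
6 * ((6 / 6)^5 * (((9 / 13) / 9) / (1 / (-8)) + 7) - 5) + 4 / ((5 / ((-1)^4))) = 592 / 65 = 9.11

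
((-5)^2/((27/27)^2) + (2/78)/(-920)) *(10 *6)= 896999/598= 1500.00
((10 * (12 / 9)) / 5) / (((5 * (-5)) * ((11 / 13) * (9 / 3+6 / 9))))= -104 / 3025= -0.03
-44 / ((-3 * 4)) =11 / 3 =3.67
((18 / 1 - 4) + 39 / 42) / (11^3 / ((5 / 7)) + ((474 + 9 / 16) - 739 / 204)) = 426360 / 66668749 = 0.01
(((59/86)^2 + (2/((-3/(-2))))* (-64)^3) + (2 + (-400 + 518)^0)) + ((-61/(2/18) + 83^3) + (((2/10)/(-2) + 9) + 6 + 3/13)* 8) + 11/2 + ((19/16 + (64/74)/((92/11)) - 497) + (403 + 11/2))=1088667893645831/4909316880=221755.47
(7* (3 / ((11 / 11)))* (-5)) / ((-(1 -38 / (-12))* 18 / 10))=14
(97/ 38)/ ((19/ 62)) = 3007/ 361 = 8.33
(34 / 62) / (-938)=-17 / 29078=-0.00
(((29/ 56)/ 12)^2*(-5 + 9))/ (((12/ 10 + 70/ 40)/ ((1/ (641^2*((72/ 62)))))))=130355/ 24631402150656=0.00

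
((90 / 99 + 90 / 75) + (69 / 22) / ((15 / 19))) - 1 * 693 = -75561 / 110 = -686.92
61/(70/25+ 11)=305/69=4.42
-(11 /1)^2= -121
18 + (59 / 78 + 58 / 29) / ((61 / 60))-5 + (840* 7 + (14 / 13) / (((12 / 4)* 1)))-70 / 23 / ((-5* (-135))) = 14517676183 / 2462265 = 5896.07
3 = 3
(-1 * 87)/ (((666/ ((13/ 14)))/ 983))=-119.24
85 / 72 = 1.18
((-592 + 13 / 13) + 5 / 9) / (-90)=2657 / 405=6.56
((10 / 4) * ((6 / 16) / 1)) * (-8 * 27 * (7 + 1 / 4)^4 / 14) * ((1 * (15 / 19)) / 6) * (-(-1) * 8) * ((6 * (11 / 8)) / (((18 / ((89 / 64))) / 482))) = -112640741004825 / 8716288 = -12923017.34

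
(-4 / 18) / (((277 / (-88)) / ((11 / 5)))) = 1936 / 12465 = 0.16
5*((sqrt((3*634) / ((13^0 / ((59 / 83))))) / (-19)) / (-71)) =5*sqrt(9314094) / 111967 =0.14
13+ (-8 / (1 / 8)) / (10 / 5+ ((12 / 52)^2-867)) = 29861 / 2284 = 13.07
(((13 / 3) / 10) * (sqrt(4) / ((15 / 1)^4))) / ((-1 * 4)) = -13 / 3037500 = -0.00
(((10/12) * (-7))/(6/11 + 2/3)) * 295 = -22715/16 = -1419.69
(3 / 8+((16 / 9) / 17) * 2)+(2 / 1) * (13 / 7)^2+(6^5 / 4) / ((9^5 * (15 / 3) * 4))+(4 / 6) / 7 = 61365293 / 8096760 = 7.58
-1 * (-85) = 85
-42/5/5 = -42/25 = -1.68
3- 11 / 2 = -5 / 2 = -2.50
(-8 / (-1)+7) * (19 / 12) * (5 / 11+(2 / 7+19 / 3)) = 77615 / 462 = 168.00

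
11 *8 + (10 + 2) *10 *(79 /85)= 3392 /17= 199.53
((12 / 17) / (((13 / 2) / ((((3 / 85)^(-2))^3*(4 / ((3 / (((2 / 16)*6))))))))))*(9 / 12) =44370531250 / 1053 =42137256.65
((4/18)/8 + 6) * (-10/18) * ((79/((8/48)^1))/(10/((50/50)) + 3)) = -85715/702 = -122.10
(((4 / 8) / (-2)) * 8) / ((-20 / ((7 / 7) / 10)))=1 / 100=0.01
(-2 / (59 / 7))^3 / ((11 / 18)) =-49392 / 2259169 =-0.02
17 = 17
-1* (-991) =991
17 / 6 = 2.83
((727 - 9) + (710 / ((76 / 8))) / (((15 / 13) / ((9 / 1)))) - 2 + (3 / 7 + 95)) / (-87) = -185452 / 11571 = -16.03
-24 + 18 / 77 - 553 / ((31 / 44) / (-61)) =114230674 / 2387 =47855.33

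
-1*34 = -34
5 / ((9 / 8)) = 40 / 9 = 4.44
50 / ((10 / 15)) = 75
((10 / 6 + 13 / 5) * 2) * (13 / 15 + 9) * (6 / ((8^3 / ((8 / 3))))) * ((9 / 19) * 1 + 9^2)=101824 / 475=214.37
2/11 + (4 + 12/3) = 90/11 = 8.18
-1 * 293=-293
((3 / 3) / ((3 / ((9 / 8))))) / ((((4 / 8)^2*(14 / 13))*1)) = 39 / 28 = 1.39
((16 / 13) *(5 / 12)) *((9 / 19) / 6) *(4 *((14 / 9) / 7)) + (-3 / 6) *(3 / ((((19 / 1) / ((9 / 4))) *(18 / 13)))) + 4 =138989 / 35568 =3.91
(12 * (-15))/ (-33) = 5.45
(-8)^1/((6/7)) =-28/3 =-9.33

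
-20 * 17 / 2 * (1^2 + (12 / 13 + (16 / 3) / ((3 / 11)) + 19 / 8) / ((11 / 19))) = -35421625 / 5148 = -6880.66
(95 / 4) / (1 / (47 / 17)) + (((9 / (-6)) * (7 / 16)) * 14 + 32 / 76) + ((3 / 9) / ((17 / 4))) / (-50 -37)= 76741919 / 1348848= 56.89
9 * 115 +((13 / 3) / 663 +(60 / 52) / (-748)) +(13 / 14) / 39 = 634071065 / 612612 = 1035.03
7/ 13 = 0.54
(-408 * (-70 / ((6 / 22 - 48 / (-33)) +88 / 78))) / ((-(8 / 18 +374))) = -1575288 / 58975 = -26.71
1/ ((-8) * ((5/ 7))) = -7/ 40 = -0.18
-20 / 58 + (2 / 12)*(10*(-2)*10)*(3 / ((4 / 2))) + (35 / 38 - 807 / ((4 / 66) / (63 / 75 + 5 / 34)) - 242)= -12584195009 / 936700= -13434.61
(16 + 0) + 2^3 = 24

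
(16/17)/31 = 16/527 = 0.03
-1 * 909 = -909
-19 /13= -1.46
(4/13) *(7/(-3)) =-28/39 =-0.72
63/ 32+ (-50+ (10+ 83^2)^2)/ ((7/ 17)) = 115590654.40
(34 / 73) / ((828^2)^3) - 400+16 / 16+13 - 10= -4657684542123836399599 / 11761829651827869696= -396.00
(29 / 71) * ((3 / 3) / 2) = 29 / 142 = 0.20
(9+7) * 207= 3312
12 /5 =2.40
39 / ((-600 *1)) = -0.06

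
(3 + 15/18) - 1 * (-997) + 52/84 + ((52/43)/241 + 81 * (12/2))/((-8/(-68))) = 2233897933/435246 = 5132.50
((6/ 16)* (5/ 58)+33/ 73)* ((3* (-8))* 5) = -246105/ 4234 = -58.13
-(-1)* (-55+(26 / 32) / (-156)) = -10561 / 192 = -55.01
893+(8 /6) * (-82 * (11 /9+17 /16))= 34733 /54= 643.20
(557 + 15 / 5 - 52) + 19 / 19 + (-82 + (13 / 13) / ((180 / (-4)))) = 19214 / 45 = 426.98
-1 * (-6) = 6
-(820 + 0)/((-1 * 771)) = 820/771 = 1.06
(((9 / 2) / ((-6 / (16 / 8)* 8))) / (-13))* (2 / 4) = 3 / 416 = 0.01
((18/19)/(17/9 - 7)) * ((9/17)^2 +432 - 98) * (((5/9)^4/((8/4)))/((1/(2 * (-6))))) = 120758750/3409911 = 35.41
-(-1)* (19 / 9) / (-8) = -19 / 72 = -0.26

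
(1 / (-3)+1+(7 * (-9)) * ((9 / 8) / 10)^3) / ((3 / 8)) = 886219 / 576000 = 1.54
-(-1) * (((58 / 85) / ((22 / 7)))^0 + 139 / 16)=155 / 16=9.69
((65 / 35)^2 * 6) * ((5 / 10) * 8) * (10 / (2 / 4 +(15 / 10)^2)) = 162240 / 539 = 301.00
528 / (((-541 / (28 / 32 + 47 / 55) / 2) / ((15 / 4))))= -6849 / 541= -12.66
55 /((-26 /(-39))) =165 /2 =82.50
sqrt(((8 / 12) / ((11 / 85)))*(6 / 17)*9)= 6*sqrt(55) / 11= 4.05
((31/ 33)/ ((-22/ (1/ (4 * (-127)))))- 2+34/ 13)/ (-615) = -2950867/ 2948619960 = -0.00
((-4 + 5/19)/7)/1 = -71/133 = -0.53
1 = 1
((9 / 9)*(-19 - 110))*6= -774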